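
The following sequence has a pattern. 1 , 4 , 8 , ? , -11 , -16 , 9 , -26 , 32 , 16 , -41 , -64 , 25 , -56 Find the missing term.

Read the sequence 3 terms at a time; column i is its own pattern.
Track A = 1, ?, 9, 16, 25: perfect squares starting at 1².
Track B = 4, -11, -26, -41, -56: arithmetic, step −15.
Track C = 8, -16, 32, -64: geometric, ×-2 each step.
The gap is track A's term 2; the rule gives 4.

4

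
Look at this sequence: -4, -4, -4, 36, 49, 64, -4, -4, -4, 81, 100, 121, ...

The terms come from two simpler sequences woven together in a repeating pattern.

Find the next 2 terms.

-4, -4

Reading positions in blocks of 6 reveals the pattern AAABBB — 2 tracks woven together.
Subsequence A: -4, -4, -4, -4, -4, -4. Always -4.
Subsequence B: 36, 49, 64, 81, 100, 121. Consecutive squares n² from n = 6.
The 13th slot belongs to subsequence A; its 7th term is -4.
Term 14 comes from subsequence A (its 8th entry): -4.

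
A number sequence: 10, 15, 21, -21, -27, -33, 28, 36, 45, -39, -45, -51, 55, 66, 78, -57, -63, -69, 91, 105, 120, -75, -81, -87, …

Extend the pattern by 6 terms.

136, 153, 171, -93, -99, -105

Reading positions in blocks of 6 reveals the pattern AAABBB — 2 tracks woven together.
Track A is 10, 15, 21, 28, 36, 45, 55, 66, 78, 91, 105, 120, which is triangular numbers n(n+1)/2 for n = 4, 5, ….
Track B is -21, -27, -33, -39, -45, -51, -57, -63, -69, -75, -81, -87, which is linear: a_n = -15 − 6·n.
Term 25 comes from track A (its 13th entry): 136.
Position 26 falls in track A as its term 14, giving 153.
Term 27 comes from track A (its 15th entry): 171.
The 28th slot belongs to track B; its 13th term is -93.
Position 29 falls in track B as its term 14, giving -99.
The 30th slot belongs to track B; its 15th term is -105.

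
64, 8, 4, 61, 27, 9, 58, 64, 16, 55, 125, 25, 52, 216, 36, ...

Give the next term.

49

The terms cycle through 3 interleaved subsequences.
Track A: 64, 61, 58, 55, 52 — arithmetic with common difference −3.
Track B: 8, 27, 64, 125, 216 — perfect cubes starting at 2³.
Track C: 4, 9, 16, 25, 36 — perfect squares starting at 2².
Term 16 comes from track A (its 6th entry): 49.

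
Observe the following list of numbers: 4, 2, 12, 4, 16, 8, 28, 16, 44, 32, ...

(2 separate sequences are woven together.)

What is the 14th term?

128

The terms cycle through 2 interleaved subsequences.
Track A = 4, 12, 16, 28, 44: Fibonacci-style (each term is the sum of the two before it).
Track B = 2, 4, 8, 16, 32: powers 2^1, 2^2, 2^3, ….
Position 14 → track B, term 7 = 128.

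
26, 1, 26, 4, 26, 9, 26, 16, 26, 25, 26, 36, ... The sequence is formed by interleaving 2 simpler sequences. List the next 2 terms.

Positions 1, 3, 5, … form one subsequence and positions 2, 4, 6, … form another.
Track A: 26, 26, 26, 26, 26, 26 — constant 26.
Track B: 1, 4, 9, 16, 25, 36 — the squares 1², 2², 3², ….
The 13th slot belongs to track A; its 7th term is 26.
Position 14 → track B, term 7 = 49.

26, 49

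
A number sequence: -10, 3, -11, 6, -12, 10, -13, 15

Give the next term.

Split by position mod 2 into 2 tracks.
Subsequence A: -10, -11, -12, -13 — subtracting 1 each time.
Subsequence B: 3, 6, 10, 15 — the triangular numbers T_2, T_3, ….
The 9th slot belongs to subsequence A; its 5th term is -14.

-14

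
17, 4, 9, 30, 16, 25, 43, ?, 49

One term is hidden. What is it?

36

Reading positions in blocks of 3 reveals the pattern ABB — 2 tracks woven together.
Track A is 17, 30, 43, which is arithmetic, step +13.
Track B is 4, 9, 16, 25, ?, 49, which is consecutive squares n² from n = 2.
So the missing entry in track B is 36.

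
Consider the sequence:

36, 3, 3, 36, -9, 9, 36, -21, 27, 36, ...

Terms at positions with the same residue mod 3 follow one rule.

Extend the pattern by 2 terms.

-33, 81

The terms cycle through 3 interleaved subsequences.
Track A is 36, 36, 36, 36, which is always 36.
Track B is 3, -9, -21, which is linear: a_n = 15 − 12·n.
Track C is 3, 9, 27, which is powers of 3.
Position 11 falls in track B as its term 4, giving -33.
Term 12 comes from track C (its 4th entry): 81.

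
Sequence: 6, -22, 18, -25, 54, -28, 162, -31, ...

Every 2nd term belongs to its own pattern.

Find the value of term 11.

Taking every 2nd term gives 2 separate tracks.
Subsequence A: 6, 18, 54, 162 — geometric with ratio 3.
Subsequence B: -22, -25, -28, -31 — subtracting 3 each time.
Term 11 comes from subsequence A (its 6th entry): 1458.

1458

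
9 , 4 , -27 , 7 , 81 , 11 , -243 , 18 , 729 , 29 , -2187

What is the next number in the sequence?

Odd-indexed and even-indexed terms follow separate rules.
Stream A = 9, -27, 81, -243, 729, -2187: multiplying by -3 each time.
Stream B = 4, 7, 11, 18, 29: each term equals the sum of the previous two.
Position 12 → stream B, term 6 = 47.

47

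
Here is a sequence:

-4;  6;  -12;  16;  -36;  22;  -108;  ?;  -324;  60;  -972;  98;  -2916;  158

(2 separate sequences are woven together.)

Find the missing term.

38

The terms cycle through 2 interleaved subsequences.
Track A: -4, -12, -36, -108, -324, -972, -2916 — geometric with ratio 3.
Track B: 6, 16, 22, ?, 60, 98, 158 — each term equals the sum of the previous two.
The gap is track B's term 4; the rule gives 38.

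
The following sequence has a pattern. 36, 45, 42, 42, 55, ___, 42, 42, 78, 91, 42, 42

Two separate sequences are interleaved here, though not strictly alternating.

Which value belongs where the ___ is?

Reading positions in blocks of 4 reveals the pattern AABB — 2 tracks woven together.
Track A is 36, 45, 55, ?, 78, 91, which is the triangular numbers T_8, T_9, ….
Track B is 42, 42, 42, 42, 42, 42, which is constant 42.
Filling track A at index 4 by its rule yields 66.

66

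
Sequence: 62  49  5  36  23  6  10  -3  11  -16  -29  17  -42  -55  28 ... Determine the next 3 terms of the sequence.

-68, -81, 45

Positions follow the repeating pattern AAB; grouping by letter gives 2 tracks.
Track A: 62, 49, 36, 23, 10, -3, -16, -29, -42, -55. Linear: a_n = 75 − 13·n.
Track B: 5, 6, 11, 17, 28. Fibonacci-style (each term is the sum of the two before it).
Position 16 → track A, term 11 = -68.
The 17th slot belongs to track A; its 12th term is -81.
Term 18 comes from track B (its 6th entry): 45.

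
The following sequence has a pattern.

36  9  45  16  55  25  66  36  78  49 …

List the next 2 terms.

91, 64

Split by position mod 2 into 2 tracks.
Subsequence A: 36, 45, 55, 66, 78 — triangular numbers starting at T_8.
Subsequence B: 9, 16, 25, 36, 49 — the squares 3², 4², 5², ….
The 11th slot belongs to subsequence A; its 6th term is 91.
The 12th slot belongs to subsequence B; its 6th term is 64.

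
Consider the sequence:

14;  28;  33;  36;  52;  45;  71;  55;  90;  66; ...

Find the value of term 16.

105

The terms cycle through 2 interleaved subsequences.
Track A is 14, 33, 52, 71, 90, which is adding 19 each time.
Track B is 28, 36, 45, 55, 66, which is triangular numbers starting at T_7.
Term 16 comes from track B (its 8th entry): 105.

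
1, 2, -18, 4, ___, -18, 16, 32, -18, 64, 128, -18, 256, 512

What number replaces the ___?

Reading positions in blocks of 3 reveals the pattern AAB — 2 tracks woven together.
Track A = 1, 2, 4, ?, 16, 32, 64, 128, 256, 512: powers 2^0, 2^1, 2^2, ….
Track B = -18, -18, -18, -18: the constant sequence -18.
Track A's pattern makes the blank 8.

8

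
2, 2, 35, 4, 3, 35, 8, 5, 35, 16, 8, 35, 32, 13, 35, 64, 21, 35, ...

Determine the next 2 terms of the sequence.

128, 34

Read the sequence 3 terms at a time; column i is its own pattern.
Subsequence A is 2, 4, 8, 16, 32, 64, which is powers 2^1, 2^2, 2^3, ….
Subsequence B is 2, 3, 5, 8, 13, 21, which is a Fibonacci-like recurrence a_n = a_{n-1} + a_{n-2}.
Subsequence C is 35, 35, 35, 35, 35, 35, which is constant 35.
Position 19 falls in subsequence A as its term 7, giving 128.
Term 20 comes from subsequence B (its 7th entry): 34.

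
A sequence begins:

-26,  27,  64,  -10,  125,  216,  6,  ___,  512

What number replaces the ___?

The slot pattern repeats as ABB (period 3), so there are 2 interleaved tracks.
Track A: -26, -10, 6. Arithmetic, step +16.
Track B: 27, 64, 125, 216, ?, 512. Consecutive cubes n³ from n = 3.
Track B's pattern makes the blank 343.

343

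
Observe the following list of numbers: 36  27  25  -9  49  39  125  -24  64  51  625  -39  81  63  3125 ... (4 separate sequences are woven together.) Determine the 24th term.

Taking every 4th term gives 4 separate tracks.
Stream A is 36, 49, 64, 81, which is consecutive squares n² from n = 6.
Stream B is 27, 39, 51, 63, which is adding 12 each time.
Stream C is 25, 125, 625, 3125, which is powers of 5.
Stream D is -9, -24, -39, which is subtracting 15 each time.
Position 24 → stream D, term 6 = -84.

-84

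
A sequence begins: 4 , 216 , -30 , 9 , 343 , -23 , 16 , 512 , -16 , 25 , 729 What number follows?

The terms cycle through 3 interleaved subsequences.
Track A: 4, 9, 16, 25 (the squares 2², 3², 4², …).
Track B: 216, 343, 512, 729 (consecutive cubes n³ from n = 6).
Track C: -30, -23, -16 (arithmetic, step +7).
The 12th slot belongs to track C; its 4th term is -9.

-9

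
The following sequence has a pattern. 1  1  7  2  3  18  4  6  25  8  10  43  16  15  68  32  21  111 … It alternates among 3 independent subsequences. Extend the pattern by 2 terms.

Split by position mod 3: positions 1, 4, 7, … form one track, and each other residue class forms its own.
Track A = 1, 2, 4, 8, 16, 32: geometric with ratio 2.
Track B = 1, 3, 6, 10, 15, 21: triangular numbers n(n+1)/2 for n = 1, 2, ….
Track C = 7, 18, 25, 43, 68, 111: Fibonacci-style (each term is the sum of the two before it).
Term 19 comes from track A (its 7th entry): 64.
Position 20 falls in track B as its term 7, giving 28.

64, 28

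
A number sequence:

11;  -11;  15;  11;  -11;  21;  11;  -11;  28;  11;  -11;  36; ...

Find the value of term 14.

-11

Reading positions in blocks of 3 reveals the pattern AAB — 2 tracks woven together.
Stream A: 11, -11, 11, -11, 11, -11, 11, -11 (oscillating between 11 and -11).
Stream B: 15, 21, 28, 36 (triangular numbers n(n+1)/2 for n = 5, 6, …).
Term 14 comes from stream A (its 10th entry): -11.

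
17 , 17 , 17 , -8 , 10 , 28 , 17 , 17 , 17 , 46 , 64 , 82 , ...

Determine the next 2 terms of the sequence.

Positions follow the repeating pattern AAABBB; grouping by letter gives 2 tracks.
Subsequence A = 17, 17, 17, 17, 17, 17: always 17.
Subsequence B = -8, 10, 28, 46, 64, 82: arithmetic, step +18.
Position 13 falls in subsequence A as its term 7, giving 17.
The 14th slot belongs to subsequence A; its 8th term is 17.

17, 17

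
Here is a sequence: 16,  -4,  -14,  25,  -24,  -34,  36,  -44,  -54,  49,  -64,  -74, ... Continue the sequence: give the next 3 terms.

Reading positions in blocks of 3 reveals the pattern ABB — 2 tracks woven together.
Track A: 16, 25, 36, 49 — consecutive squares n² from n = 4.
Track B: -4, -14, -24, -34, -44, -54, -64, -74 — arithmetic with common difference −10.
The 13th slot belongs to track A; its 5th term is 64.
Term 14 comes from track B (its 9th entry): -84.
Term 15 comes from track B (its 10th entry): -94.

64, -84, -94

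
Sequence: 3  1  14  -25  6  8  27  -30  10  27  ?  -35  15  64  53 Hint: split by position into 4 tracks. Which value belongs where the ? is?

40

Split by position mod 4 into 4 tracks.
Track A: 3, 6, 10, 15 — triangular numbers n(n+1)/2 for n = 2, 3, ….
Track B: 1, 8, 27, 64 — perfect cubes starting at 1³.
Track C: 14, 27, ?, 53 — linear: a_n = 1 + 13·n.
Track D: -25, -30, -35 — subtracting 5 each time.
Track C's pattern makes the blank 40.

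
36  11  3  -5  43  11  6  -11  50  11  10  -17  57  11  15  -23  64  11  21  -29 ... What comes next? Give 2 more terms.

71, 11

Split by position mod 4 into 4 tracks.
Track A: 36, 43, 50, 57, 64 (adding 7 each time).
Track B: 11, 11, 11, 11, 11 (constant 11).
Track C: 3, 6, 10, 15, 21 (the triangular numbers T_2, T_3, …).
Track D: -5, -11, -17, -23, -29 (arithmetic, step −6).
Term 21 comes from track A (its 6th entry): 71.
Position 22 falls in track B as its term 6, giving 11.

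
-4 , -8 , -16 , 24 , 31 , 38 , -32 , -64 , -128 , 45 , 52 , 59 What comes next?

-256

Positions follow the repeating pattern AAABBB; grouping by letter gives 2 tracks.
Track A: -4, -8, -16, -32, -64, -128. Multiplying by 2 each time.
Track B: 24, 31, 38, 45, 52, 59. Arithmetic with common difference +7.
Term 13 comes from track A (its 7th entry): -256.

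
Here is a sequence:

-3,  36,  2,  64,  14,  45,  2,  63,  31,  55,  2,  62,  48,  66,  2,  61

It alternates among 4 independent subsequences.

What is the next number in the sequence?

Split by position mod 4: positions 1, 5, 9, … form one track, and each other residue class forms its own.
Track A: -3, 14, 31, 48. Linear: a_n = -20 + 17·n.
Track B: 36, 45, 55, 66. Triangular numbers starting at T_8.
Track C: 2, 2, 2, 2. Always 2.
Track D: 64, 63, 62, 61. Arithmetic with common difference −1.
Position 17 falls in track A as its term 5, giving 65.

65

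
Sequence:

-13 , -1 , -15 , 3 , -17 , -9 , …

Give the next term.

-19

Odd-indexed and even-indexed terms follow separate rules.
Subsequence A = -13, -15, -17: arithmetic, step −2.
Subsequence B = -1, 3, -9: geometric with ratio -3.
Term 7 comes from subsequence A (its 4th entry): -19.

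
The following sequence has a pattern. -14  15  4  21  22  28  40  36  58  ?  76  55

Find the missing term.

Taking every 2nd term gives 2 separate tracks.
Track A is -14, 4, 22, 40, 58, 76, which is arithmetic, step +18.
Track B is 15, 21, 28, 36, ?, 55, which is triangular numbers starting at T_5.
Filling track B at index 5 by its rule yields 45.

45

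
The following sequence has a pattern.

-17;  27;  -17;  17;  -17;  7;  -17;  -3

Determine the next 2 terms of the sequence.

-17, -13

Positions 1, 3, 5, … form one subsequence and positions 2, 4, 6, … form another.
Track A: -17, -17, -17, -17. The constant sequence -17.
Track B: 27, 17, 7, -3. Arithmetic, step −10.
The 9th slot belongs to track A; its 5th term is -17.
Position 10 falls in track B as its term 5, giving -13.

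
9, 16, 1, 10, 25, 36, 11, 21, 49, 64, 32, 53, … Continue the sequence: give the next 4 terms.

The slot pattern repeats as AABB (period 4), so there are 2 interleaved tracks.
Subsequence A is 9, 16, 25, 36, 49, 64, which is the squares 3², 4², 5², ….
Subsequence B is 1, 10, 11, 21, 32, 53, which is Fibonacci-style (each term is the sum of the two before it).
Term 13 comes from subsequence A (its 7th entry): 81.
Term 14 comes from subsequence A (its 8th entry): 100.
Position 15 → subsequence B, term 7 = 85.
Term 16 comes from subsequence B (its 8th entry): 138.

81, 100, 85, 138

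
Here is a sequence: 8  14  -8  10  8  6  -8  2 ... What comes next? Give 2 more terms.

Positions 1, 3, 5, … form one subsequence and positions 2, 4, 6, … form another.
Track A = 8, -8, 8, -8: the oscillation 8·(−1)^(n+1).
Track B = 14, 10, 6, 2: linear: a_n = 18 − 4·n.
Position 9 → track A, term 5 = 8.
The 10th slot belongs to track B; its 5th term is -2.

8, -2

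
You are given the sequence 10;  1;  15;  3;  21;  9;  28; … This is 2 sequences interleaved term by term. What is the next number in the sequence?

27

Split by position mod 2 into 2 tracks.
Subsequence A = 10, 15, 21, 28: triangular numbers n(n+1)/2 for n = 4, 5, ….
Subsequence B = 1, 3, 9: a geometric progression (common ratio 3).
Term 8 comes from subsequence B (its 4th entry): 27.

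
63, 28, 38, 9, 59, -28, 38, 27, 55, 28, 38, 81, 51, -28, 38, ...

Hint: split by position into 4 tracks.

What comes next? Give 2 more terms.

Taking every 4th term gives 4 separate tracks.
Track A = 63, 59, 55, 51: arithmetic with common difference −4.
Track B = 28, -28, 28, -28: alternating ±28.
Track C = 38, 38, 38, 38: the constant sequence 38.
Track D = 9, 27, 81: successive powers of 3.
Position 16 falls in track D as its term 4, giving 243.
Term 17 comes from track A (its 5th entry): 47.

243, 47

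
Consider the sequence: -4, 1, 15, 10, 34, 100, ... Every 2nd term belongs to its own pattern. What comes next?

53

Odd-indexed and even-indexed terms follow separate rules.
Track A: -4, 15, 34. Arithmetic, step +19.
Track B: 1, 10, 100. Successive powers of 10.
Position 7 → track A, term 4 = 53.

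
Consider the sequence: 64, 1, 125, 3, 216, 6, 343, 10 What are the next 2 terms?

512, 15

Split by position mod 2 into 2 tracks.
Track A = 64, 125, 216, 343: consecutive cubes n³ from n = 4.
Track B = 1, 3, 6, 10: the triangular numbers T_1, T_2, ….
Position 9 falls in track A as its term 5, giving 512.
Position 10 falls in track B as its term 5, giving 15.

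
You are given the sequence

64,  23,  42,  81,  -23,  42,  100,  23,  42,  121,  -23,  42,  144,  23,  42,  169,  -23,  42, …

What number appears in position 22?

Taking every 3rd term gives 3 separate tracks.
Stream A is 64, 81, 100, 121, 144, 169, which is the squares 8², 9², 10², ….
Stream B is 23, -23, 23, -23, 23, -23, which is alternating ±23.
Stream C is 42, 42, 42, 42, 42, 42, which is constant 42.
The 22nd slot belongs to stream A; its 8th term is 225.

225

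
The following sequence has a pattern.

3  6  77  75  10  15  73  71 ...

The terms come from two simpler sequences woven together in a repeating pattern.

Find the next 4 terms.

21, 28, 69, 67

Positions follow the repeating pattern AABB; grouping by letter gives 2 tracks.
Subsequence A = 3, 6, 10, 15: triangular numbers starting at T_2.
Subsequence B = 77, 75, 73, 71: arithmetic, step −2.
Term 9 comes from subsequence A (its 5th entry): 21.
Position 10 → subsequence A, term 6 = 28.
Position 11 → subsequence B, term 5 = 69.
The 12th slot belongs to subsequence B; its 6th term is 67.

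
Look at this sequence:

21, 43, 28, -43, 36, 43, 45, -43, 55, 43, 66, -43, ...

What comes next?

78

Positions 1, 3, 5, … form one subsequence and positions 2, 4, 6, … form another.
Track A: 21, 28, 36, 45, 55, 66. The triangular numbers T_6, T_7, ….
Track B: 43, -43, 43, -43, 43, -43. The oscillation 43·(−1)^(n+1).
Position 13 falls in track A as its term 7, giving 78.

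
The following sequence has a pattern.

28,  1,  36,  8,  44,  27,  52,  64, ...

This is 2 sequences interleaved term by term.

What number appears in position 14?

343

Split by position mod 2 into 2 tracks.
Track A is 28, 36, 44, 52, which is adding 8 each time.
Track B is 1, 8, 27, 64, which is perfect cubes starting at 1³.
The 14th slot belongs to track B; its 7th term is 343.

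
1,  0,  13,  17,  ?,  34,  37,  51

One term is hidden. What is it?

Positions 1, 3, 5, … form one subsequence and positions 2, 4, 6, … form another.
Track A: 1, 13, ?, 37. Adding 12 each time.
Track B: 0, 17, 34, 51. Linear: a_n = -17 + 17·n.
Track A's pattern makes the blank 25.

25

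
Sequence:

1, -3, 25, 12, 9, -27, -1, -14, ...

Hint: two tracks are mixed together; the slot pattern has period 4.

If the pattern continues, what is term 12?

-40

The slot pattern repeats as AABB (period 4), so there are 2 interleaved tracks.
Stream A: 1, -3, 9, -27 — a geometric progression (common ratio -3).
Stream B: 25, 12, -1, -14 — linear: a_n = 38 − 13·n.
Term 12 comes from stream B (its 6th entry): -40.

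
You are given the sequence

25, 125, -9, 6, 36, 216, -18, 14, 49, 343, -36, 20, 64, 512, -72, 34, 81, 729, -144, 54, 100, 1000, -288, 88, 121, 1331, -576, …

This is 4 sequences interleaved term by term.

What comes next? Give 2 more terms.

142, 144

Taking every 4th term gives 4 separate tracks.
Track A is 25, 36, 49, 64, 81, 100, 121, which is perfect squares starting at 5².
Track B is 125, 216, 343, 512, 729, 1000, 1331, which is the cubes 5³, 6³, 7³, ….
Track C is -9, -18, -36, -72, -144, -288, -576, which is geometric with ratio 2.
Track D is 6, 14, 20, 34, 54, 88, which is a Fibonacci-like recurrence a_n = a_{n-1} + a_{n-2}.
Term 28 comes from track D (its 7th entry): 142.
Position 29 falls in track A as its term 8, giving 144.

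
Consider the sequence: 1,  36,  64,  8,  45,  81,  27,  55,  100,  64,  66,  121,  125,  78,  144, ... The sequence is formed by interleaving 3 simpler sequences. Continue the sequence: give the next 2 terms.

216, 91

The terms cycle through 3 interleaved subsequences.
Track A: 1, 8, 27, 64, 125 — the cubes 1³, 2³, 3³, ….
Track B: 36, 45, 55, 66, 78 — triangular numbers n(n+1)/2 for n = 8, 9, ….
Track C: 64, 81, 100, 121, 144 — the squares 8², 9², 10², ….
Term 16 comes from track A (its 6th entry): 216.
Position 17 → track B, term 6 = 91.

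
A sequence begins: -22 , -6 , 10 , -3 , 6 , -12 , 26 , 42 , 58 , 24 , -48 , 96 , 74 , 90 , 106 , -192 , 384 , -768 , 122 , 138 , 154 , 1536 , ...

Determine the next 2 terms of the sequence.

-3072, 6144

Positions follow the repeating pattern AAABBB; grouping by letter gives 2 tracks.
Stream A: -22, -6, 10, 26, 42, 58, 74, 90, 106, 122, 138, 154 — arithmetic with common difference +16.
Stream B: -3, 6, -12, 24, -48, 96, -192, 384, -768, 1536 — multiplying by -2 each time.
Position 23 falls in stream B as its term 11, giving -3072.
The 24th slot belongs to stream B; its 12th term is 6144.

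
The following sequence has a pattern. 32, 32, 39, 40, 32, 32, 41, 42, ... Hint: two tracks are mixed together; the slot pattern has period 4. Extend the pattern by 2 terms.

32, 32

Reading positions in blocks of 4 reveals the pattern AABB — 2 tracks woven together.
Subsequence A: 32, 32, 32, 32. Always 32.
Subsequence B: 39, 40, 41, 42. Linear: a_n = 38 + n.
The 9th slot belongs to subsequence A; its 5th term is 32.
The 10th slot belongs to subsequence A; its 6th term is 32.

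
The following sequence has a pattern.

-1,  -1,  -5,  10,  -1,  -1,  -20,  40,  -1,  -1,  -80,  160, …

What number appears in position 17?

Reading positions in blocks of 4 reveals the pattern AABB — 2 tracks woven together.
Stream A: -1, -1, -1, -1, -1, -1 (the constant sequence -1).
Stream B: -5, 10, -20, 40, -80, 160 (geometric, ×-2 each step).
Position 17 falls in stream A as its term 9, giving -1.

-1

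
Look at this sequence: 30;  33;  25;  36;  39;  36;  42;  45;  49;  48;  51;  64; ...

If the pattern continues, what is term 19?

66

Reading positions in blocks of 3 reveals the pattern AAB — 2 tracks woven together.
Subsequence A is 30, 33, 36, 39, 42, 45, 48, 51, which is arithmetic, step +3.
Subsequence B is 25, 36, 49, 64, which is perfect squares starting at 5².
Position 19 → subsequence A, term 13 = 66.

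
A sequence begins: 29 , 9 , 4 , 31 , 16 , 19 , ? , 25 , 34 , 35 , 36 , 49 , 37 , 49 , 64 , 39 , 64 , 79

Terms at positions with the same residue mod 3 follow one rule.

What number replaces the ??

Split by position mod 3 into 3 tracks.
Subsequence A: 29, 31, ?, 35, 37, 39. Arithmetic, step +2.
Subsequence B: 9, 16, 25, 36, 49, 64. Consecutive squares n² from n = 3.
Subsequence C: 4, 19, 34, 49, 64, 79. Arithmetic with common difference +15.
The gap is subsequence A's term 3; the rule gives 33.

33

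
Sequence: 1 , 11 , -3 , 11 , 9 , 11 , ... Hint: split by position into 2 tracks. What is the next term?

Positions 1, 3, 5, … form one subsequence and positions 2, 4, 6, … form another.
Track A: 1, -3, 9 — geometric with ratio -3.
Track B: 11, 11, 11 — always 11.
Position 7 → track A, term 4 = -27.

-27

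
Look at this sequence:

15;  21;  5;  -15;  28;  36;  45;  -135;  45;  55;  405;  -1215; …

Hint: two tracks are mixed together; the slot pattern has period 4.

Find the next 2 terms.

66, 78

Reading positions in blocks of 4 reveals the pattern AABB — 2 tracks woven together.
Subsequence A: 15, 21, 28, 36, 45, 55 — triangular numbers starting at T_5.
Subsequence B: 5, -15, 45, -135, 405, -1215 — multiplying by -3 each time.
The 13th slot belongs to subsequence A; its 7th term is 66.
Position 14 → subsequence A, term 8 = 78.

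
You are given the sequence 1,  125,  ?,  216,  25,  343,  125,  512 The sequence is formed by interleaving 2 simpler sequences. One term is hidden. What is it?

5

Taking every 2nd term gives 2 separate tracks.
Track A: 1, ?, 25, 125 (powers of 5).
Track B: 125, 216, 343, 512 (consecutive cubes n³ from n = 5).
The gap is track A's term 2; the rule gives 5.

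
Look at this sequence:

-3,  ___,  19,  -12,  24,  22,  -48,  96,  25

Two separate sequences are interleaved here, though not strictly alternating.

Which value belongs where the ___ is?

Positions follow the repeating pattern AAB; grouping by letter gives 2 tracks.
Subsequence A: -3, ?, -12, 24, -48, 96 — geometric with ratio -2.
Subsequence B: 19, 22, 25 — arithmetic with common difference +3.
Subsequence A's pattern makes the blank 6.

6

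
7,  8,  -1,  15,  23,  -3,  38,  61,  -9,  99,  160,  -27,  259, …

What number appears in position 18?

-243

The slot pattern repeats as AAB (period 3), so there are 2 interleaved tracks.
Track A: 7, 8, 15, 23, 38, 61, 99, 160, 259 (Fibonacci-style (each term is the sum of the two before it)).
Track B: -1, -3, -9, -27 (a geometric progression (common ratio 3)).
Term 18 comes from track B (its 6th entry): -243.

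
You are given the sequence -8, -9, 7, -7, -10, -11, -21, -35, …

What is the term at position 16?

-91

Reading positions in blocks of 4 reveals the pattern AABB — 2 tracks woven together.
Stream A: -8, -9, -10, -11 (subtracting 1 each time).
Stream B: 7, -7, -21, -35 (arithmetic, step −14).
Term 16 comes from stream B (its 8th entry): -91.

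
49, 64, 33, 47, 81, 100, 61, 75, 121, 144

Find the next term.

The slot pattern repeats as AABB (period 4), so there are 2 interleaved tracks.
Subsequence A: 49, 64, 81, 100, 121, 144 — consecutive squares n² from n = 7.
Subsequence B: 33, 47, 61, 75 — arithmetic, step +14.
Position 11 falls in subsequence B as its term 5, giving 89.

89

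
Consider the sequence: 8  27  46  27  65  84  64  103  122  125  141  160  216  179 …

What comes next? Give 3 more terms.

The slot pattern repeats as ABB (period 3), so there are 2 interleaved tracks.
Subsequence A: 8, 27, 64, 125, 216. The cubes 2³, 3³, 4³, ….
Subsequence B: 27, 46, 65, 84, 103, 122, 141, 160, 179. Linear: a_n = 8 + 19·n.
Position 15 falls in subsequence B as its term 10, giving 198.
The 16th slot belongs to subsequence A; its 6th term is 343.
Position 17 falls in subsequence B as its term 11, giving 217.

198, 343, 217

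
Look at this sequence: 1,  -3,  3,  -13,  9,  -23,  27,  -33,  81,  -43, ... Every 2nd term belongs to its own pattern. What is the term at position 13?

729

Odd-indexed and even-indexed terms follow separate rules.
Subsequence A: 1, 3, 9, 27, 81. Powers 3^0, 3^1, 3^2, ….
Subsequence B: -3, -13, -23, -33, -43. Arithmetic, step −10.
Position 13 falls in subsequence A as its term 7, giving 729.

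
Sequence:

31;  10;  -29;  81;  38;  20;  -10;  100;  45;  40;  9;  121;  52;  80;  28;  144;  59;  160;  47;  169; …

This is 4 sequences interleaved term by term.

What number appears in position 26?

640

Read the sequence 4 terms at a time; column i is its own pattern.
Track A: 31, 38, 45, 52, 59 — adding 7 each time.
Track B: 10, 20, 40, 80, 160 — geometric, ×2 each step.
Track C: -29, -10, 9, 28, 47 — arithmetic, step +19.
Track D: 81, 100, 121, 144, 169 — the squares 9², 10², 11², ….
Term 26 comes from track B (its 7th entry): 640.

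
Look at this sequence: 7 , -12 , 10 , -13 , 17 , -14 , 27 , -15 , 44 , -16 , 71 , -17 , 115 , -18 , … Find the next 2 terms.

Positions 1, 3, 5, … form one subsequence and positions 2, 4, 6, … form another.
Stream A: 7, 10, 17, 27, 44, 71, 115 — a Fibonacci-like recurrence a_n = a_{n-1} + a_{n-2}.
Stream B: -12, -13, -14, -15, -16, -17, -18 — subtracting 1 each time.
Position 15 → stream A, term 8 = 186.
Position 16 → stream B, term 8 = -19.

186, -19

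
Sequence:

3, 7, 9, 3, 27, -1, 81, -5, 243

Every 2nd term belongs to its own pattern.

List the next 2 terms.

-9, 729

Positions 1, 3, 5, … form one subsequence and positions 2, 4, 6, … form another.
Track A: 3, 9, 27, 81, 243. Powers 3^1, 3^2, 3^3, ….
Track B: 7, 3, -1, -5. Subtracting 4 each time.
Position 10 falls in track B as its term 5, giving -9.
Term 11 comes from track A (its 6th entry): 729.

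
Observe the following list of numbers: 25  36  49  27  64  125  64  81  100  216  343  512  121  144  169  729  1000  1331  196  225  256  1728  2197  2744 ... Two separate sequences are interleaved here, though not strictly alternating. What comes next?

Positions follow the repeating pattern AAABBB; grouping by letter gives 2 tracks.
Subsequence A: 25, 36, 49, 64, 81, 100, 121, 144, 169, 196, 225, 256 (the squares 5², 6², 7², …).
Subsequence B: 27, 64, 125, 216, 343, 512, 729, 1000, 1331, 1728, 2197, 2744 (the cubes 3³, 4³, 5³, …).
Term 25 comes from subsequence A (its 13th entry): 289.

289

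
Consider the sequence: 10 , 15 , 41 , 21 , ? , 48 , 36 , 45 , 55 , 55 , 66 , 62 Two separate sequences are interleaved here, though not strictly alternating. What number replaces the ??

Positions follow the repeating pattern AAB; grouping by letter gives 2 tracks.
Track A: 10, 15, 21, ?, 36, 45, 55, 66 (triangular numbers starting at T_4).
Track B: 41, 48, 55, 62 (arithmetic, step +7).
Track A's pattern makes the blank 28.

28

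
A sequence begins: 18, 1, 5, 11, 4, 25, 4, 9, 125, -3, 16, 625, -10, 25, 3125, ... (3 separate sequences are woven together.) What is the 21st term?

Split by position mod 3 into 3 tracks.
Subsequence A = 18, 11, 4, -3, -10: subtracting 7 each time.
Subsequence B = 1, 4, 9, 16, 25: the squares 1², 2², 3², ….
Subsequence C = 5, 25, 125, 625, 3125: powers of 5.
Position 21 falls in subsequence C as its term 7, giving 78125.

78125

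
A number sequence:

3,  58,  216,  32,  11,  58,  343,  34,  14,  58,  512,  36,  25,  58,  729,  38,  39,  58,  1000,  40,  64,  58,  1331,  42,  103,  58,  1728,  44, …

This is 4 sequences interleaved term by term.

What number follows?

167

Read the sequence 4 terms at a time; column i is its own pattern.
Subsequence A: 3, 11, 14, 25, 39, 64, 103. Fibonacci-style (each term is the sum of the two before it).
Subsequence B: 58, 58, 58, 58, 58, 58, 58. The constant sequence 58.
Subsequence C: 216, 343, 512, 729, 1000, 1331, 1728. Perfect cubes starting at 6³.
Subsequence D: 32, 34, 36, 38, 40, 42, 44. Linear: a_n = 30 + 2·n.
The 29th slot belongs to subsequence A; its 8th term is 167.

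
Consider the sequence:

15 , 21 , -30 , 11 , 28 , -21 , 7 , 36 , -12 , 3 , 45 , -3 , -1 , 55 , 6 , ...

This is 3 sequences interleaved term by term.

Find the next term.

-5

Taking every 3rd term gives 3 separate tracks.
Track A = 15, 11, 7, 3, -1: arithmetic, step −4.
Track B = 21, 28, 36, 45, 55: triangular numbers starting at T_6.
Track C = -30, -21, -12, -3, 6: arithmetic with common difference +9.
Term 16 comes from track A (its 6th entry): -5.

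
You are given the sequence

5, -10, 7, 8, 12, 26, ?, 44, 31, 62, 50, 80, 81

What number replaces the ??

19

Split by position mod 2 into 2 tracks.
Stream A: 5, 7, 12, ?, 31, 50, 81 (each term equals the sum of the previous two).
Stream B: -10, 8, 26, 44, 62, 80 (arithmetic, step +18).
The gap is stream A's term 4; the rule gives 19.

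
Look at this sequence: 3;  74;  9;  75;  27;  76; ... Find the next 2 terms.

The terms cycle through 2 interleaved subsequences.
Subsequence A: 3, 9, 27 — powers of 3.
Subsequence B: 74, 75, 76 — linear: a_n = 73 + n.
Term 7 comes from subsequence A (its 4th entry): 81.
Term 8 comes from subsequence B (its 4th entry): 77.

81, 77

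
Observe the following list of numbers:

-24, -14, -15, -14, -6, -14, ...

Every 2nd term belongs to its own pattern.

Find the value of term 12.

-14

Taking every 2nd term gives 2 separate tracks.
Subsequence A: -24, -15, -6. Adding 9 each time.
Subsequence B: -14, -14, -14. Constant -14.
Position 12 falls in subsequence B as its term 6, giving -14.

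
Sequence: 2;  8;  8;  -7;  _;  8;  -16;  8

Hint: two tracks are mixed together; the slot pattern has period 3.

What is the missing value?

8

Positions follow the repeating pattern ABB; grouping by letter gives 2 tracks.
Stream A = 2, -7, -16: linear: a_n = 11 − 9·n.
Stream B = 8, 8, ?, 8, 8: the constant sequence 8.
Stream B's pattern makes the blank 8.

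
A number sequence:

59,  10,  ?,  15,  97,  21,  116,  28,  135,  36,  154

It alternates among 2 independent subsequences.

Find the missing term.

78

Split by position mod 2 into 2 tracks.
Stream A = 59, ?, 97, 116, 135, 154: arithmetic, step +19.
Stream B = 10, 15, 21, 28, 36: triangular numbers n(n+1)/2 for n = 4, 5, ….
The gap is stream A's term 2; the rule gives 78.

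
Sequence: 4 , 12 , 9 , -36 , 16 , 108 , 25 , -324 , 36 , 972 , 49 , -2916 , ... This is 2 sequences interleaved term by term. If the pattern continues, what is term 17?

The terms cycle through 2 interleaved subsequences.
Track A is 4, 9, 16, 25, 36, 49, which is the squares 2², 3², 4², ….
Track B is 12, -36, 108, -324, 972, -2916, which is geometric with ratio -3.
Position 17 → track A, term 9 = 100.

100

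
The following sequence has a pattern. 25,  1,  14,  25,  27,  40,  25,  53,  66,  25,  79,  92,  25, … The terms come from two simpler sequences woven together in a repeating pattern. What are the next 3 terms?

Reading positions in blocks of 3 reveals the pattern ABB — 2 tracks woven together.
Subsequence A is 25, 25, 25, 25, 25, which is always 25.
Subsequence B is 1, 14, 27, 40, 53, 66, 79, 92, which is adding 13 each time.
The 14th slot belongs to subsequence B; its 9th term is 105.
The 15th slot belongs to subsequence B; its 10th term is 118.
Position 16 → subsequence A, term 6 = 25.

105, 118, 25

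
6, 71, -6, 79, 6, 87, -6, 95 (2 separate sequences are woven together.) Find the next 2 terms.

6, 103

Split by position mod 2 into 2 tracks.
Track A: 6, -6, 6, -6 — alternating ±6.
Track B: 71, 79, 87, 95 — linear: a_n = 63 + 8·n.
Term 9 comes from track A (its 5th entry): 6.
Term 10 comes from track B (its 5th entry): 103.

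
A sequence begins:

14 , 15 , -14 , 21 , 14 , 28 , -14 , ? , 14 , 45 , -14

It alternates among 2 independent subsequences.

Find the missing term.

The terms cycle through 2 interleaved subsequences.
Track A = 14, -14, 14, -14, 14, -14: alternating ±14.
Track B = 15, 21, 28, ?, 45: the triangular numbers T_5, T_6, ….
So the missing entry in track B is 36.

36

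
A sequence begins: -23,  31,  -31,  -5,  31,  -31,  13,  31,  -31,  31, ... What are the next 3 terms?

31, -31, 49

Positions follow the repeating pattern ABB; grouping by letter gives 2 tracks.
Track A: -23, -5, 13, 31. Linear: a_n = -41 + 18·n.
Track B: 31, -31, 31, -31, 31, -31. Oscillating between 31 and -31.
The 11th slot belongs to track B; its 7th term is 31.
Position 12 falls in track B as its term 8, giving -31.
The 13th slot belongs to track A; its 5th term is 49.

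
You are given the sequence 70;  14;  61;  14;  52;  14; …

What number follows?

The terms cycle through 2 interleaved subsequences.
Subsequence A = 70, 61, 52: arithmetic, step −9.
Subsequence B = 14, 14, 14: constant 14.
Position 7 falls in subsequence A as its term 4, giving 43.

43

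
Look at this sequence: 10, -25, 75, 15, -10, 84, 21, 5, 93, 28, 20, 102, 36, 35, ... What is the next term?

111

The terms cycle through 3 interleaved subsequences.
Track A: 10, 15, 21, 28, 36 (triangular numbers starting at T_4).
Track B: -25, -10, 5, 20, 35 (linear: a_n = -40 + 15·n).
Track C: 75, 84, 93, 102 (adding 9 each time).
Position 15 falls in track C as its term 5, giving 111.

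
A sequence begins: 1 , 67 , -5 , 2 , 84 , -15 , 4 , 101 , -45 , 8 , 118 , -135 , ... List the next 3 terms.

Split by position mod 3 into 3 tracks.
Stream A: 1, 2, 4, 8 — powers of 2.
Stream B: 67, 84, 101, 118 — arithmetic with common difference +17.
Stream C: -5, -15, -45, -135 — a geometric progression (common ratio 3).
The 13th slot belongs to stream A; its 5th term is 16.
Term 14 comes from stream B (its 5th entry): 135.
The 15th slot belongs to stream C; its 5th term is -405.

16, 135, -405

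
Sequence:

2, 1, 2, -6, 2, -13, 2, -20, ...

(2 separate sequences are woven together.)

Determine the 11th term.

Split by position mod 2 into 2 tracks.
Track A: 2, 2, 2, 2. The constant sequence 2.
Track B: 1, -6, -13, -20. Subtracting 7 each time.
Position 11 falls in track A as its term 6, giving 2.

2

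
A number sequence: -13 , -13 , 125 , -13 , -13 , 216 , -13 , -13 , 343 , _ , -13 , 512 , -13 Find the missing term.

Reading positions in blocks of 3 reveals the pattern AAB — 2 tracks woven together.
Stream A is -13, -13, -13, -13, -13, -13, ?, -13, -13, which is constant -13.
Stream B is 125, 216, 343, 512, which is the cubes 5³, 6³, 7³, ….
Filling stream A at index 7 by its rule yields -13.

-13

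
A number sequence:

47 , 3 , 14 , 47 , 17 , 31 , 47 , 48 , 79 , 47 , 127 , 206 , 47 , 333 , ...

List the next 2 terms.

The slot pattern repeats as ABB (period 3), so there are 2 interleaved tracks.
Track A is 47, 47, 47, 47, 47, which is constant 47.
Track B is 3, 14, 17, 31, 48, 79, 127, 206, 333, which is Fibonacci-style (each term is the sum of the two before it).
The 15th slot belongs to track B; its 10th term is 539.
Term 16 comes from track A (its 6th entry): 47.

539, 47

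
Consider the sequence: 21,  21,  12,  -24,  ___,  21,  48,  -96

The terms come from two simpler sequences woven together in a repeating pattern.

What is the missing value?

The slot pattern repeats as AABB (period 4), so there are 2 interleaved tracks.
Track A: 21, 21, ?, 21. The constant sequence 21.
Track B: 12, -24, 48, -96. Geometric with ratio -2.
Track A's pattern makes the blank 21.

21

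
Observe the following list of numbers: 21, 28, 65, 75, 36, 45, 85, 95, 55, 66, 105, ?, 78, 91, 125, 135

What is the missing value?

Reading positions in blocks of 4 reveals the pattern AABB — 2 tracks woven together.
Track A: 21, 28, 36, 45, 55, 66, 78, 91 (the triangular numbers T_6, T_7, …).
Track B: 65, 75, 85, 95, 105, ?, 125, 135 (arithmetic with common difference +10).
So the missing entry in track B is 115.

115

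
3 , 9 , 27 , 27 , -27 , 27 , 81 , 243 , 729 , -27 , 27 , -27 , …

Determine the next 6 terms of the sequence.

Reading positions in blocks of 6 reveals the pattern AAABBB — 2 tracks woven together.
Track A: 3, 9, 27, 81, 243, 729 (multiplying by 3 each time).
Track B: 27, -27, 27, -27, 27, -27 (the oscillation 27·(−1)^(n+1)).
The 13th slot belongs to track A; its 7th term is 2187.
Term 14 comes from track A (its 8th entry): 6561.
Position 15 → track A, term 9 = 19683.
The 16th slot belongs to track B; its 7th term is 27.
Term 17 comes from track B (its 8th entry): -27.
Position 18 falls in track B as its term 9, giving 27.

2187, 6561, 19683, 27, -27, 27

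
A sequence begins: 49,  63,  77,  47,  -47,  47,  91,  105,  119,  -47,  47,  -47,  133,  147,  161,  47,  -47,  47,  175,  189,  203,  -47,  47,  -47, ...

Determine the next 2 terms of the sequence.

The slot pattern repeats as AAABBB (period 6), so there are 2 interleaved tracks.
Track A: 49, 63, 77, 91, 105, 119, 133, 147, 161, 175, 189, 203. Adding 14 each time.
Track B: 47, -47, 47, -47, 47, -47, 47, -47, 47, -47, 47, -47. The oscillation 47·(−1)^(n+1).
Position 25 falls in track A as its term 13, giving 217.
Position 26 falls in track A as its term 14, giving 231.

217, 231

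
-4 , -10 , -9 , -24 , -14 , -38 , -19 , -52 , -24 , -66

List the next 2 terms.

Taking every 2nd term gives 2 separate tracks.
Stream A = -4, -9, -14, -19, -24: subtracting 5 each time.
Stream B = -10, -24, -38, -52, -66: subtracting 14 each time.
Term 11 comes from stream A (its 6th entry): -29.
The 12th slot belongs to stream B; its 6th term is -80.

-29, -80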